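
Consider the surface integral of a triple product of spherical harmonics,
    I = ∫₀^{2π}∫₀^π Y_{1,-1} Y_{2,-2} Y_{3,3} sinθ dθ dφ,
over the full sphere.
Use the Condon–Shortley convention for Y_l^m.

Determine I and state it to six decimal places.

m-sum 0 ✓  L=6 even ✓  1≤3≤3 ✓
Π(2lᵢ+1) = 3×5×7 = 105
triangle coeff Δ(1,2,3) = 1/105
Σ_t [0,0]: t=0:+1/4 = 1/4
(3j)²=3/35 [(1 2 3; 0 0 0)], sign=-1
Σ_t [0,0]: t=0:+1/48 = 1/48
(3j)²=1/7 [(1 2 3; -1 -2 3)], sign=+1
⇒ 4πI² = 9/7
I = (-1)√(9/7/(4π)) = -0.31986543

-0.319865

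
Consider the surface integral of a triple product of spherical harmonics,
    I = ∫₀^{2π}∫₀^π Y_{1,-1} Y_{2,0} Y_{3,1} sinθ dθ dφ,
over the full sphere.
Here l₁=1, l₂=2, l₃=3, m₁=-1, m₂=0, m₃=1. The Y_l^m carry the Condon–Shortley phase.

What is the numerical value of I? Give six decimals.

Rules hold: Σm=0, L=6 even, 1≤3≤3.
N = 3·5·7 = 105
Δ = 0!·2!·4!/7! = 1/105
Racah Σ t=0..0: t=0:+1/4 = 1/4
⇒ 3j(1 2 3; 0 0 0)² = 3/35, sgn -1
Racah Σ t=0..0: t=0:+1/8 = 1/8
⇒ 3j(1 2 3; -1 0 1)² = 2/35, sgn +1
4πI² = N·(3j₀)²·(3jₘ)² = 18/35
I = -1·√(0.514286/4π) = -0.20230066

-0.202301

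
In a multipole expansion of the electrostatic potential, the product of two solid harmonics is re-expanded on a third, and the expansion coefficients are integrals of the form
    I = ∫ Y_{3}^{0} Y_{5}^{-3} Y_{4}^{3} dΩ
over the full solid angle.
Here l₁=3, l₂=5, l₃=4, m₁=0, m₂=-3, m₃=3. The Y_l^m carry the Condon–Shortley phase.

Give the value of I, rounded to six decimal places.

Rules hold: Σm=0, L=12 even, 2≤4≤8.
N = 7·11·9 = 693
Δ = 4!·2!·6!/13! = 1/180180
Racah Σ t=1..3: t=1:−1/576 t=2:+1/144 t=3:−1/576 = 1/288
⇒ 3j(3 5 4; 0 0 0)² = 20/1001, sgn +1
Racah Σ t=1..2: t=1:−1/1440 t=2:+1/2880 = -1/2880
⇒ 3j(3 5 4; 0 -3 3)² = 7/715, sgn +1
4πI² = N·(3j₀)²·(3jₘ)² = 252/1859
I = +1·√(0.135557/4π) = 0.10386175

0.103862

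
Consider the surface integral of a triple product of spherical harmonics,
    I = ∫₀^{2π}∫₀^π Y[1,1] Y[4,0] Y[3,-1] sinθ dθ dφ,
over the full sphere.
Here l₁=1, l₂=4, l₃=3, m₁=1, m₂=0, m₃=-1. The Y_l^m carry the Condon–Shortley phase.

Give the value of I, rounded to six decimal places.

0.150786

Checks pass: Σm=0; 8 even; l₃=3∈[3,5].
(2·1+1)(2·4+1)(2·3+1) = 189
Δ: 2! 0! 6! / 9! → 1/252
sum: t=1:−1/36 = -1/36
3j²(1 4 3; 0 0 0) = Δ·Π!·Σ² = 4/63  (sign +1)
sum: t=0:+1/96 = 1/96
3j²(1 4 3; 1 0 -1) = Δ·Π!·Σ² = 1/42  (sign +1)
combine: 4πI² = 189·4/63·1/42 = 2/7
take √, sign +1: I = 0.15078601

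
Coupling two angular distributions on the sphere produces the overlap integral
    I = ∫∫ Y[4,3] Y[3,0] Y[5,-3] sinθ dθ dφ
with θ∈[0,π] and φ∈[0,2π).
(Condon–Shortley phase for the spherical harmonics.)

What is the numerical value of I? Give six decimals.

0.103862

Checks pass: Σm=0; 12 even; l₃=5∈[1,7].
(2·4+1)(2·3+1)(2·5+1) = 693
Δ: 2! 6! 4! / 13! → 1/180180
sum: t=0:+1/576 t=1:−1/144 t=2:+1/576 = -1/288
3j²(4 3 5; 0 0 0) = Δ·Π!·Σ² = 20/1001  (sign +1)
sum: t=0:+1/1440 t=1:−1/2880 = 1/2880
3j²(4 3 5; 3 0 -3) = Δ·Π!·Σ² = 7/715  (sign +1)
combine: 4πI² = 693·20/1001·7/715 = 252/1859
take √, sign +1: I = 0.10386175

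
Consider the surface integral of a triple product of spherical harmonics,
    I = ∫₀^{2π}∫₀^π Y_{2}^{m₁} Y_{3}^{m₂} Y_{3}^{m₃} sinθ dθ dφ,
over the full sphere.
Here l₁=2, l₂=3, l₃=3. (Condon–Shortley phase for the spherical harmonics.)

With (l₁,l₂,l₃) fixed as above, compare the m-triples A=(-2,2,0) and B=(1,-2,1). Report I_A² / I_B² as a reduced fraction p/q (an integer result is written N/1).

4/3

Same 2,3,3: normalisation and zero-m 3j drop out of the ratio.
A: Δ: 2! 2! 4! / 9! → 1/3780; sum: t=2:+1/24 = 1/24; 3j²(2 3 3; -2 2 0) = Δ·Π!·Σ² = 1/21  (sign -1)
B: Δ: 2! 2! 4! / 9! → 1/3780; sum: t=0:+1/12 t=1:−1/48 = 1/16; 3j²(2 3 3; 1 -2 1) = Δ·Π!·Σ² = 1/28  (sign +1)
I_A²/I_B² = (1/21)/(1/28) = 4/3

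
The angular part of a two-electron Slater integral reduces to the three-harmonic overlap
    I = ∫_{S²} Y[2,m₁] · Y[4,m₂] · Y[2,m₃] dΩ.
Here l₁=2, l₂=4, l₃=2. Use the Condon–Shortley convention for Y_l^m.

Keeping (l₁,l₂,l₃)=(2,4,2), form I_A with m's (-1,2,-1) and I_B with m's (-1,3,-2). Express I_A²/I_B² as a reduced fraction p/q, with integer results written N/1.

8/7

Same 2,4,2: normalisation and zero-m 3j drop out of the ratio.
A: Δ: 4! 0! 4! / 9! → 1/630; sum: t=3:−1/36 = -1/36; 3j²(2 4 2; -1 2 -1) = Δ·Π!·Σ² = 4/63  (sign +1)
B: Δ: 4! 0! 4! / 9! → 1/630; sum: t=3:−1/144 = -1/144; 3j²(2 4 2; -1 3 -2) = Δ·Π!·Σ² = 1/18  (sign -1)
I_A²/I_B² = (4/63)/(1/18) = 8/7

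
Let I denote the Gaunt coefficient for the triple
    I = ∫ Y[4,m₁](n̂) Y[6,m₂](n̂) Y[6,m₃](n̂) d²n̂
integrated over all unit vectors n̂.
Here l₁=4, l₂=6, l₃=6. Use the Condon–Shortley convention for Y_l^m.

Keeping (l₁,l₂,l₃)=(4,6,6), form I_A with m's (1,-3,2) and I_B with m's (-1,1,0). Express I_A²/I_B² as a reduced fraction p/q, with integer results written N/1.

507/56

Shared (l₁,l₂,l₃)=(4,6,6): N and (l;000)² cancel in I_A²/I_B².
A: Δ = 4!·4!·8!/17! = 1/15315300; Racah Σ t=0..3: t=0:+1/103680 t=1:−1/34560 t=2:+1/120960 t=3:−1/5806080 = -13/1161216; ⇒ 3j(4 6 6; 1 -3 2)² = 65/5236, sgn -1
B: Δ = 4!·4!·8!/17! = 1/15315300; Racah Σ t=1..4: t=1:−1/207360 t=2:+1/17280 t=3:−1/13824 t=4:+1/103680 = -1/103680; ⇒ 3j(4 6 6; -1 1 0)² = 10/7293, sgn -1
I_A²/I_B² = (65/5236)/(10/7293) = 507/56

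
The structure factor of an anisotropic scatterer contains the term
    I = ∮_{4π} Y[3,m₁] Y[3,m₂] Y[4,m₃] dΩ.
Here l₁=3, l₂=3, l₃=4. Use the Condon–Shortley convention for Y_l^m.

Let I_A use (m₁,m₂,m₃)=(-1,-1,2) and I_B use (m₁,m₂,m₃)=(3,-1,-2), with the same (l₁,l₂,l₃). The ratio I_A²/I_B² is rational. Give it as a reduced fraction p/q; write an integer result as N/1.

Same 3,3,4: normalisation and zero-m 3j drop out of the ratio.
A: Δ: 2! 4! 4! / 11! → 1/34650; sum: t=0:+1/192 t=1:−1/36 t=2:+1/192 = -5/288; 3j²(3 3 4; -1 -1 2) = Δ·Π!·Σ² = 20/693  (sign -1)
B: Δ: 2! 4! 4! / 11! → 1/34650; sum: t=0:+1/192 = 1/192; 3j²(3 3 4; 3 -1 -2) = Δ·Π!·Σ² = 3/77  (sign +1)
I_A²/I_B² = (20/693)/(3/77) = 20/27

20/27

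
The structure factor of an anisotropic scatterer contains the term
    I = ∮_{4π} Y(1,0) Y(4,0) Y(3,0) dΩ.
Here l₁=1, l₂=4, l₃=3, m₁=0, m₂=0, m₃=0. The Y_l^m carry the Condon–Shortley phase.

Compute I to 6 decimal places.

0.246233

Checks pass: Σm=0; 8 even; l₃=3∈[3,5].
(2·1+1)(2·4+1)(2·3+1) = 189
Δ: 2! 0! 6! / 9! → 1/252
sum: t=1:−1/36 = -1/36
3j²(1 4 3; 0 0 0) = Δ·Π!·Σ² = 4/63  (sign +1)
(m-triple is (0,0,0) — same symbol as above.)
combine: 4πI² = 189·4/63·4/63 = 16/21
take √, sign +1: I = 0.24623252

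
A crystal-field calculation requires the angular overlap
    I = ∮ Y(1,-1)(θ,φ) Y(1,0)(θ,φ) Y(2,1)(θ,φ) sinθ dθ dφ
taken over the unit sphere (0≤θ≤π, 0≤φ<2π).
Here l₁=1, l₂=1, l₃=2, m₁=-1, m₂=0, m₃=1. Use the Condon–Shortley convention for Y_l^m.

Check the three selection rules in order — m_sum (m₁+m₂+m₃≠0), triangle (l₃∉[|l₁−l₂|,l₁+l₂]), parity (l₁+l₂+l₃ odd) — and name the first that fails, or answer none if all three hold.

none

m₁+m₂+m₃ = -1 + 0 + 1 = 0  ✓
triangle: |1−1|=0 ≤ l₃=2 ≤ 1+1=2  ✓
parity: l₁+l₂+l₃ = 4 is even  ✓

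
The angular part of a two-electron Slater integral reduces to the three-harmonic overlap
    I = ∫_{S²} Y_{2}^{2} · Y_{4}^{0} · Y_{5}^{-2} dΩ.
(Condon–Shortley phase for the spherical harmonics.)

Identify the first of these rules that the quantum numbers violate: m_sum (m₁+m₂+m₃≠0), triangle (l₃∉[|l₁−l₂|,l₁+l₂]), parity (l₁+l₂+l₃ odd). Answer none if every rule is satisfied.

parity

Σmᵢ = 0  ✓
l₃∈[|l₁−l₂|,l₁+l₂]=[2,6], have l₃=5  ✓
Σlᵢ = 11 ⇒ odd  ✗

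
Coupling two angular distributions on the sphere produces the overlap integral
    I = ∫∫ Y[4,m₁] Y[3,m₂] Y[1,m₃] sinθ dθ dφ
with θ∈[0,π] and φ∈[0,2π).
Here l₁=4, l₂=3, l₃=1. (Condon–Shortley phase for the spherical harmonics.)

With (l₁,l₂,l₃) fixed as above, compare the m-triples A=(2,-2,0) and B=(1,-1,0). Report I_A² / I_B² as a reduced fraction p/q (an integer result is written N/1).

4/5

Shared (l₁,l₂,l₃)=(4,3,1): N and (l;000)² cancel in I_A²/I_B².
A: Δ = 6!·2!·0!/9! = 1/252; Racah Σ t=1..1: t=1:−1/120 = -1/120; ⇒ 3j(4 3 1; 2 -2 0)² = 1/21, sgn +1
B: Δ = 6!·2!·0!/9! = 1/252; Racah Σ t=2..2: t=2:+1/48 = 1/48; ⇒ 3j(4 3 1; 1 -1 0)² = 5/84, sgn -1
I_A²/I_B² = (1/21)/(5/84) = 4/5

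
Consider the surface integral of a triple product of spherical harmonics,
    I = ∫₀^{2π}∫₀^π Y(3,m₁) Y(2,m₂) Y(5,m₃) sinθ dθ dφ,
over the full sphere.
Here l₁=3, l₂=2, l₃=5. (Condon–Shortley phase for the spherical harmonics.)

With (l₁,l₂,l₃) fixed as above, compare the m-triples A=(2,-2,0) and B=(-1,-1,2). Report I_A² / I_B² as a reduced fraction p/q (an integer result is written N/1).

1/21

Same 3,2,5: normalisation and zero-m 3j drop out of the ratio.
A: Δ: 0! 6! 4! / 11! → 1/2310; sum: t=0:+1/2880 = 1/2880; 3j²(3 2 5; 2 -2 0) = Δ·Π!·Σ² = 1/462  (sign -1)
B: Δ: 0! 6! 4! / 11! → 1/2310; sum: t=0:+1/288 = 1/288; 3j²(3 2 5; -1 -1 2) = Δ·Π!·Σ² = 1/22  (sign -1)
I_A²/I_B² = (1/462)/(1/22) = 1/21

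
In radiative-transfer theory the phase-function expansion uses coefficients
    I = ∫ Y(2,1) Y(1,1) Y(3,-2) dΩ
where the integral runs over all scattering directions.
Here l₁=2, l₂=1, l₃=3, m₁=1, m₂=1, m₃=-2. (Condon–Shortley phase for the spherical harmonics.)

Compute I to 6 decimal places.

Rules hold: Σm=0, L=6 even, 1≤3≤3.
N = 5·3·7 = 105
Δ = 0!·4!·2!/7! = 1/105
Racah Σ t=0..0: t=0:+1/4 = 1/4
⇒ 3j(2 1 3; 0 0 0)² = 3/35, sgn -1
Racah Σ t=0..0: t=0:+1/12 = 1/12
⇒ 3j(2 1 3; 1 1 -2)² = 2/21, sgn -1
4πI² = N·(3j₀)²·(3jₘ)² = 6/7
I = +1·√(0.857143/4π) = 0.26116903

0.261169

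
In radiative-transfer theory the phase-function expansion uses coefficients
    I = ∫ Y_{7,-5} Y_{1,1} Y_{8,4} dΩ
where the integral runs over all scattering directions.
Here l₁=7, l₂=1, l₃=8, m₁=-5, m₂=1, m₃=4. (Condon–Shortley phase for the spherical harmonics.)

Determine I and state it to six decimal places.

Checks pass: Σm=0; 16 even; l₃=8∈[6,8].
(2·7+1)(2·1+1)(2·8+1) = 765
Δ: 0! 14! 2! / 17! → 1/2040
sum: t=0:+1/25401600 = 1/25401600
3j²(7 1 8; 0 0 0) = Δ·Π!·Σ² = 8/255  (sign +1)
sum: t=0:+1/1916006400 = 1/1916006400
3j²(7 1 8; -5 1 4) = Δ·Π!·Σ² = 1/340  (sign +1)
combine: 4πI² = 765·8/255·1/340 = 6/85
take √, sign +1: I = 0.07494820

0.074948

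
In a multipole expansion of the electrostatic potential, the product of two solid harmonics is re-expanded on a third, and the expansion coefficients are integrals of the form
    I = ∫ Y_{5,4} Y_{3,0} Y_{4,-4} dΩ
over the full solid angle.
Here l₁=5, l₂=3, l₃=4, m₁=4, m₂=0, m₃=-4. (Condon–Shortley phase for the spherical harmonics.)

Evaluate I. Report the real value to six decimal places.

Checks pass: Σm=0; 12 even; l₃=4∈[2,8].
(2·5+1)(2·3+1)(2·4+1) = 693
Δ: 4! 6! 2! / 13! → 1/180180
sum: t=1:−1/576 t=2:+1/144 t=3:−1/576 = 1/288
3j²(5 3 4; 0 0 0) = Δ·Π!·Σ² = 20/1001  (sign +1)
sum: t=1:−1/8640 = -1/8640
3j²(5 3 4; 4 0 -4) = Δ·Π!·Σ² = 28/715  (sign -1)
combine: 4πI² = 693·20/1001·28/715 = 1008/1859
take √, sign -1: I = -0.20772350

-0.207724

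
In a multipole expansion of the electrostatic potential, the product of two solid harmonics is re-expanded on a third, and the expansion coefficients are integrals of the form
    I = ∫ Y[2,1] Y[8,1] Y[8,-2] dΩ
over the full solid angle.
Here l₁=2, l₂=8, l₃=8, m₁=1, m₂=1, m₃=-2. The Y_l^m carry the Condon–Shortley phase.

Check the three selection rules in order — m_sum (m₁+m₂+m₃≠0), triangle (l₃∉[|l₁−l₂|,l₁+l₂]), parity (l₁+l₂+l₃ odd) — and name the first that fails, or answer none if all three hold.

none

Σmᵢ = 0  ✓
l₃∈[|l₁−l₂|,l₁+l₂]=[6,10], have l₃=8  ✓
Σlᵢ = 18 ⇒ even  ✓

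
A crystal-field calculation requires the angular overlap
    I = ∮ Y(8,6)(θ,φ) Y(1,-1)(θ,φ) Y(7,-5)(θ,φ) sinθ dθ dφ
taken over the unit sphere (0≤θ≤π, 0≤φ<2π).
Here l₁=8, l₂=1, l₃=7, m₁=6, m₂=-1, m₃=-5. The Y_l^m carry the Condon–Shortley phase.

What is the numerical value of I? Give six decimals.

Rules hold: Σm=0, L=16 even, 7≤7≤9.
N = 17·3·15 = 765
Δ = 2!·14!·0!/17! = 1/2040
Racah Σ t=1..1: t=1:−1/25401600 = -1/25401600
⇒ 3j(8 1 7; 0 0 0)² = 8/255, sgn +1
Racah Σ t=0..0: t=0:+1/1916006400 = 1/1916006400
⇒ 3j(8 1 7; 6 -1 -5)² = 91/2040, sgn +1
4πI² = N·(3j₀)²·(3jₘ)² = 91/85
I = +1·√(1.07059/4π) = 0.29188132

0.291881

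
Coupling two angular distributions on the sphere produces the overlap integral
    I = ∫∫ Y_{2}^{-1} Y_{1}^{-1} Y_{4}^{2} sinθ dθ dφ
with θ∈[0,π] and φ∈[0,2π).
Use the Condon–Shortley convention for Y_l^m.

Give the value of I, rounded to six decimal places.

0.000000

triangle: need 1≤l₃≤3, have 4; I=0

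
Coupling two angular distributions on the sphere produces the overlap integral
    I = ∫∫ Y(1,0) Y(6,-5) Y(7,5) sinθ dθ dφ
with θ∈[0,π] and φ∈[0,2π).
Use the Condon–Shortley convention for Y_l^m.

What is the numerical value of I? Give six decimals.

-0.171413

Checks pass: Σm=0; 14 even; l₃=7∈[5,7].
(2·1+1)(2·6+1)(2·7+1) = 585
Δ: 0! 2! 12! / 15! → 1/1365
sum: t=0:+1/518400 = 1/518400
3j²(1 6 7; 0 0 0) = Δ·Π!·Σ² = 7/195  (sign -1)
sum: t=0:+1/39916800 = 1/39916800
3j²(1 6 7; 0 -5 5) = Δ·Π!·Σ² = 8/455  (sign +1)
combine: 4πI² = 585·7/195·8/455 = 24/65
take √, sign -1: I = -0.17141310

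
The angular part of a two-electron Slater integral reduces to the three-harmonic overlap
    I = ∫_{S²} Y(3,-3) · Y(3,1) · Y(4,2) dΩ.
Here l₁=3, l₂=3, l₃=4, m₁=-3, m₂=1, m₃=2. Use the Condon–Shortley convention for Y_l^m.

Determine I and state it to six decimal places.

m-sum 0 ✓  L=10 even ✓  0≤4≤6 ✓
Π(2lᵢ+1) = 7×7×9 = 441
triangle coeff Δ(3,3,4) = 1/34650
Σ_t [0,2]: t=0:+1/72 t=1:−1/16 t=2:+1/72 = -5/144
(3j)²=2/77 [(3 3 4; 0 0 0)], sign=-1
Σ_t [2,2]: t=2:+1/192 = 1/192
(3j)²=3/77 [(3 3 4; -3 1 2)], sign=+1
⇒ 4πI² = 54/121
I = (-1)√(54/121/(4π)) = -0.18845135

-0.188451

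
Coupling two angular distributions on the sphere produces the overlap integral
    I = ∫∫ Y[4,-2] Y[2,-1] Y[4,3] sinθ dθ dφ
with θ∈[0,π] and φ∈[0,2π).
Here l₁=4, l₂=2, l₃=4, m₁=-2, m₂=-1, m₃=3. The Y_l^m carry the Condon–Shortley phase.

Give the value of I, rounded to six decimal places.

-0.187702

Rules hold: Σm=0, L=10 even, 2≤4≤6.
N = 9·5·9 = 405
Δ = 2!·6!·2!/11! = 1/13860
Racah Σ t=0..2: t=0:+1/192 t=1:−1/36 t=2:+1/192 = -5/288
⇒ 3j(4 2 4; 0 0 0)² = 20/693, sgn -1
Racah Σ t=0..1: t=0:+1/1440 t=1:−1/240 = -1/288
⇒ 3j(4 2 4; -2 -1 3)² = 5/132, sgn +1
4πI² = N·(3j₀)²·(3jₘ)² = 375/847
I = -1·√(0.442739/4π) = -0.18770204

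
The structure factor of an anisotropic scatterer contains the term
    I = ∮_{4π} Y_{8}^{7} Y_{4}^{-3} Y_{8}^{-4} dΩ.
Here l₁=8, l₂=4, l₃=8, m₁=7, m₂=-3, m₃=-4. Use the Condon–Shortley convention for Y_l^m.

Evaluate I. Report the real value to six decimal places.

0.135889

Rules hold: Σm=0, L=20 even, 4≤8≤12.
N = 17·9·17 = 2601
Δ = 4!·12!·4!/21! = 1/185175900
Racah Σ t=0..4: t=0:+1/557383680 t=1:−1/21772800 t=2:+1/8294400 t=3:−1/21772800 t=4:+1/557383680 = 1/30965760
⇒ 3j(8 4 8; 0 0 0)² = 36/4199, sgn +1
Racah Σ t=0..1: t=0:+1/5748019200 t=1:−1/68976230400 = 1/6270566400
⇒ 3j(8 4 8; 7 -3 -4)² = 121/11628, sgn +1
4πI² = N·(3j₀)²·(3jₘ)² = 1089/4693
I = +1·√(0.232048/4π) = 0.13588882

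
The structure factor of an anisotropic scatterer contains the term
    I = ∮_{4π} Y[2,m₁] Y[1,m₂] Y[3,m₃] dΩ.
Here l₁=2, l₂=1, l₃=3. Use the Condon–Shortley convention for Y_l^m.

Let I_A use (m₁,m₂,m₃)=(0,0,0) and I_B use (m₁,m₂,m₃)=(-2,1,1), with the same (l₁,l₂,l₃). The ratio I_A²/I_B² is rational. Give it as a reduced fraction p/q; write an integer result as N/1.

9/1

Shared (l₁,l₂,l₃)=(2,1,3): N and (l;000)² cancel in I_A²/I_B².
A: Δ = 0!·4!·2!/7! = 1/105; Racah Σ t=0..0: t=0:+1/4 = 1/4; ⇒ 3j(2 1 3; 0 0 0)² = 3/35, sgn -1
B: Δ = 0!·4!·2!/7! = 1/105; Racah Σ t=0..0: t=0:+1/48 = 1/48; ⇒ 3j(2 1 3; -2 1 1)² = 1/105, sgn +1
I_A²/I_B² = (3/35)/(1/105) = 9/1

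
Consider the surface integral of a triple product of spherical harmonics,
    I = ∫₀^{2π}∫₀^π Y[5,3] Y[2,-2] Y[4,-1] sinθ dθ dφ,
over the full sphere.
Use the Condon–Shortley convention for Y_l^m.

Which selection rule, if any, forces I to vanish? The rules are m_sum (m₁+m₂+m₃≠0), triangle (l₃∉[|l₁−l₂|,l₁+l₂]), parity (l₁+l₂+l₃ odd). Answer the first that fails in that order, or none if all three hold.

azimuthal sum: 3 − 2 − 1 = 0  ✓
3 ≤ 4 ≤ 7 (triangle on l)  ✓
L = 5 + 2 + 4 = 11 (odd)  ✗

parity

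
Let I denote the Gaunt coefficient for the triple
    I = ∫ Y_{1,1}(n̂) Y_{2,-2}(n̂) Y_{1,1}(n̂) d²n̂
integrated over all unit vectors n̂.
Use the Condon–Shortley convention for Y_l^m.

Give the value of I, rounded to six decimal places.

0.309019

Rules hold: Σm=0, L=4 even, 1≤1≤3.
N = 3·5·3 = 45
Δ = 2!·0!·2!/5! = 1/30
Racah Σ t=1..1: t=1:−1/1 = -1/1
⇒ 3j(1 2 1; 0 0 0)² = 2/15, sgn +1
Racah Σ t=0..0: t=0:+1/4 = 1/4
⇒ 3j(1 2 1; 1 -2 1)² = 1/5, sgn +1
4πI² = N·(3j₀)²·(3jₘ)² = 6/5
I = +1·√(1.2/4π) = 0.30901936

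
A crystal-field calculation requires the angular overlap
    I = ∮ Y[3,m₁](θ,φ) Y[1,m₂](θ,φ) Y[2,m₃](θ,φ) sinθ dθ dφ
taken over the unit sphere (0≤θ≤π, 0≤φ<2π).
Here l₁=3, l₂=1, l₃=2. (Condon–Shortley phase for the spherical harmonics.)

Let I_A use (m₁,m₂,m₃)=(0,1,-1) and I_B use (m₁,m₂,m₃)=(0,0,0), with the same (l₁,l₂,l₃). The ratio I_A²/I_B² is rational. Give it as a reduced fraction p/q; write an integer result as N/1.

1/3

l's match ⇒ only the (l;m) 3-j factors differ between A and B.
A: triangle coeff Δ(3,1,2) = 1/105; Σ_t [2,2]: t=2:+1/12 = 1/12; (3j)²=1/35 [(3 1 2; 0 1 -1)], sign=-1
B: triangle coeff Δ(3,1,2) = 1/105; Σ_t [1,1]: t=1:−1/4 = -1/4; (3j)²=3/35 [(3 1 2; 0 0 0)], sign=-1
I_A²/I_B² = (1/35)/(3/35) = 1/3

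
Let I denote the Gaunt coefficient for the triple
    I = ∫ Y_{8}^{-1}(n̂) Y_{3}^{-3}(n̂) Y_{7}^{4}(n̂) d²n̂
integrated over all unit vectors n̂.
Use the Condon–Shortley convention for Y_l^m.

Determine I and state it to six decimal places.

0.096463

Rules hold: Σm=0, L=18 even, 5≤7≤11.
N = 17·7·15 = 1785
Δ = 4!·12!·2!/19! = 1/5290740
Racah Σ t=1..3: t=1:−1/7257600 t=2:+1/2073600 t=3:−1/7257600 = 1/4838400
⇒ 3j(8 3 7; 0 0 0)² = 252/20995, sgn -1
Racah Σ t=0..0: t=0:+1/104509440 = 1/104509440
⇒ 3j(8 3 7; -1 -3 4)² = 275/50388, sgn -1
4πI² = N·(3j₀)²·(3jₘ)² = 121275/1037153
I = +1·√(0.116931/4π) = 0.09646267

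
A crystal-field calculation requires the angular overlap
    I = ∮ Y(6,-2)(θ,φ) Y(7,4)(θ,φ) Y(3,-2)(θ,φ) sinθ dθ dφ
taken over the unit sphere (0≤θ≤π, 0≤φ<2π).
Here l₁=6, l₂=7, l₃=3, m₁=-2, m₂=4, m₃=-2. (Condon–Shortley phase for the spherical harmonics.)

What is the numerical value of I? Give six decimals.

m-sum 0 ✓  L=16 even ✓  1≤3≤13 ✓
Π(2lᵢ+1) = 13×15×7 = 1365
triangle coeff Δ(6,7,3) = 1/2042040
Σ_t [4,6]: t=4:+1/207360 t=5:−1/57600 t=6:+1/207360 = -1/129600
(3j)²=168/12155 [(6 7 3; 0 0 0)], sign=+1
Σ_t [7,8]: t=7:−1/725760 t=8:+1/967680 = -1/2903040
(3j)²=5/3094 [(6 7 3; -2 4 -2)], sign=+1
⇒ 4πI² = 1260/41327
I = (+1)√(1260/41327/(4π)) = 0.04925648

0.049256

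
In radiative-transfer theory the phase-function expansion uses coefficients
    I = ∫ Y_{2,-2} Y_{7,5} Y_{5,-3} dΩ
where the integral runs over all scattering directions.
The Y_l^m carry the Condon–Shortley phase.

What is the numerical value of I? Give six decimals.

-0.252127

Rules hold: Σm=0, L=14 even, 5≤5≤9.
N = 5·15·11 = 825
Δ = 4!·0!·10!/15! = 1/15015
Racah Σ t=2..2: t=2:+1/57600 = 1/57600
⇒ 3j(2 7 5; 0 0 0)² = 21/715, sgn -1
Racah Σ t=4..4: t=4:+1/1935360 = 1/1935360
⇒ 3j(2 7 5; -2 5 -3)² = 3/91, sgn +1
4πI² = N·(3j₀)²·(3jₘ)² = 135/169
I = -1·√(0.798817/4π) = -0.25212656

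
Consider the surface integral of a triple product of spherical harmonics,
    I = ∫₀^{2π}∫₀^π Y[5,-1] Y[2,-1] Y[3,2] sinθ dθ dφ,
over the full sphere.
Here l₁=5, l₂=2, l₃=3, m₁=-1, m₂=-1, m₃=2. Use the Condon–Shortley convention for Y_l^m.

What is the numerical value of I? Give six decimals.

m-sum 0 ✓  L=10 even ✓  3≤3≤7 ✓
Π(2lᵢ+1) = 11×5×7 = 385
triangle coeff Δ(5,2,3) = 1/2310
Σ_t [2,2]: t=2:+1/144 = 1/144
(3j)²=10/231 [(5 2 3; 0 0 0)], sign=-1
Σ_t [1,1]: t=1:−1/720 = -1/720
(3j)²=4/385 [(5 2 3; -1 -1 2)], sign=+1
⇒ 4πI² = 40/231
I = (-1)√(40/231/(4π)) = -0.11738675

-0.117387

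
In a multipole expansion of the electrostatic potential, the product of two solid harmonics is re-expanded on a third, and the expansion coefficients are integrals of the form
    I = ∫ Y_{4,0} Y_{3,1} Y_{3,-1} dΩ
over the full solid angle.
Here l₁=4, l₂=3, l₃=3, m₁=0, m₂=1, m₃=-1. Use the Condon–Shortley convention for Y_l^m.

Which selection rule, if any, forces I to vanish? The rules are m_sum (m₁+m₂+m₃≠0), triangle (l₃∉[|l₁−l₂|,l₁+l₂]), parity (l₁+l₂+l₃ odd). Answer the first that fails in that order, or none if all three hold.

Σmᵢ = 0  ✓
l₃∈[|l₁−l₂|,l₁+l₂]=[1,7], have l₃=3  ✓
Σlᵢ = 10 ⇒ even  ✓

none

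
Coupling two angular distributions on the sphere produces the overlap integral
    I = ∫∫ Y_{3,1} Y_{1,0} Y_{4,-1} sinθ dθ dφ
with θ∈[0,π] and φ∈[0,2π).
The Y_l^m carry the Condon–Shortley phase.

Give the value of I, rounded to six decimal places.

Checks pass: Σm=0; 8 even; l₃=4∈[2,4].
(2·3+1)(2·1+1)(2·4+1) = 189
Δ: 0! 6! 2! / 9! → 1/252
sum: t=0:+1/36 = 1/36
3j²(3 1 4; 0 0 0) = Δ·Π!·Σ² = 4/63  (sign +1)
sum: t=0:+1/48 = 1/48
3j²(3 1 4; 1 0 -1) = Δ·Π!·Σ² = 5/84  (sign -1)
combine: 4πI² = 189·4/63·5/84 = 5/7
take √, sign -1: I = -0.23841361

-0.238414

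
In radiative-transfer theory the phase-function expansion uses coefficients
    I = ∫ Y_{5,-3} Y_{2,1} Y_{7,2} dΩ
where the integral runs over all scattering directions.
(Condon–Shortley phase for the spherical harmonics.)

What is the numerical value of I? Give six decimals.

0.107507

Checks pass: Σm=0; 14 even; l₃=7∈[3,7].
(2·5+1)(2·2+1)(2·7+1) = 825
Δ: 0! 10! 4! / 15! → 1/15015
sum: t=0:+1/57600 = 1/57600
3j²(5 2 7; 0 0 0) = Δ·Π!·Σ² = 21/715  (sign -1)
sum: t=0:+1/483840 = 1/483840
3j²(5 2 7; -3 1 2) = Δ·Π!·Σ² = 6/1001  (sign -1)
combine: 4πI² = 825·21/715·6/1001 = 270/1859
take √, sign +1: I = 0.10750713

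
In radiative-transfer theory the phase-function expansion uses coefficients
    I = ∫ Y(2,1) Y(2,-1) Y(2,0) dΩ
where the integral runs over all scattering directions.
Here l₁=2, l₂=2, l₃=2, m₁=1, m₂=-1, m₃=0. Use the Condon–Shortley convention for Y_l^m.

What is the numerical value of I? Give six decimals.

-0.090112

Checks pass: Σm=0; 6 even; l₃=2∈[0,4].
(2·2+1)(2·2+1)(2·2+1) = 125
Δ: 2! 2! 2! / 7! → 1/630
sum: t=0:+1/8 t=1:−1/1 t=2:+1/8 = -3/4
3j²(2 2 2; 0 0 0) = Δ·Π!·Σ² = 2/35  (sign -1)
sum: t=0:+1/2 t=1:−1/4 = 1/4
3j²(2 2 2; 1 -1 0) = Δ·Π!·Σ² = 1/70  (sign +1)
combine: 4πI² = 125·2/35·1/70 = 5/49
take √, sign -1: I = -0.09011188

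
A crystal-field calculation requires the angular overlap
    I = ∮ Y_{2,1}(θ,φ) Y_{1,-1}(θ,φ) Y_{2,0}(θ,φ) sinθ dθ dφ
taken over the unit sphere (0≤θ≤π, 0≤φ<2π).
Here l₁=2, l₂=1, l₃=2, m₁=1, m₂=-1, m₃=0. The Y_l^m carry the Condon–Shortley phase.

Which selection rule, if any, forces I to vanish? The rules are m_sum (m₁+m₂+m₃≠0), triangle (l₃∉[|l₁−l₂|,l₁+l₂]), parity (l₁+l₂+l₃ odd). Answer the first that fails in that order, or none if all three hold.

parity

Σmᵢ = 0  ✓
l₃∈[|l₁−l₂|,l₁+l₂]=[1,3], have l₃=2  ✓
Σlᵢ = 5 ⇒ odd  ✗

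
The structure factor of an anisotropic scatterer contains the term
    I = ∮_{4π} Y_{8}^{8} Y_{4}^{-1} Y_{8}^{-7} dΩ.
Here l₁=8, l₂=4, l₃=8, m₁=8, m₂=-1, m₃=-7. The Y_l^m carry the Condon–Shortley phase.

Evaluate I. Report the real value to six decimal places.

-0.199195

m-sum 0 ✓  L=20 even ✓  4≤8≤12 ✓
Π(2lᵢ+1) = 17×9×17 = 2601
triangle coeff Δ(8,4,8) = 1/185175900
Σ_t [0,4]: t=0:+1/557383680 t=1:−1/21772800 t=2:+1/8294400 t=3:−1/21772800 t=4:+1/557383680 = 1/30965760
(3j)²=36/4199 [(8 4 8; 0 0 0)], sign=+1
Σ_t [0,0]: t=0:+1/68976230400 = 1/68976230400
(3j)²=65/2907 [(8 4 8; 8 -1 -7)], sign=-1
⇒ 4πI² = 180/361
I = (-1)√(180/361/(4π)) = -0.19919467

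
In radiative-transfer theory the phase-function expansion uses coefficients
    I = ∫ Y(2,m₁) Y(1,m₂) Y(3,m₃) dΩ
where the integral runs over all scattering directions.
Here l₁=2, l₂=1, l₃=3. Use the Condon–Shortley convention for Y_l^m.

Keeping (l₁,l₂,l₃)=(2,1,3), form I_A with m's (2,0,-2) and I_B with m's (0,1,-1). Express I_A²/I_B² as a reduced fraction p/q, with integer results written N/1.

l's match ⇒ only the (l;m) 3-j factors differ between A and B.
A: triangle coeff Δ(2,1,3) = 1/105; Σ_t [0,0]: t=0:+1/24 = 1/24; (3j)²=1/21 [(2 1 3; 2 0 -2)], sign=-1
B: triangle coeff Δ(2,1,3) = 1/105; Σ_t [0,0]: t=0:+1/8 = 1/8; (3j)²=2/35 [(2 1 3; 0 1 -1)], sign=+1
I_A²/I_B² = (1/21)/(2/35) = 5/6

5/6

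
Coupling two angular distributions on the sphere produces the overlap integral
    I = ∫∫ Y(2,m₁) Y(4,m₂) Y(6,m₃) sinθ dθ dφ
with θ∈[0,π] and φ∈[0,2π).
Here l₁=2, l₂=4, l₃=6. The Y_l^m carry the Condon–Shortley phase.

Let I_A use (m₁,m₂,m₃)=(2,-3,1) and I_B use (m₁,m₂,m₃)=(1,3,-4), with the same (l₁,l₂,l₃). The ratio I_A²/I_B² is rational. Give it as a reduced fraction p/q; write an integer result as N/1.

Shared (l₁,l₂,l₃)=(2,4,6): N and (l;000)² cancel in I_A²/I_B².
A: Δ = 0!·4!·8!/13! = 1/6435; Racah Σ t=0..0: t=0:+1/120960 = 1/120960; ⇒ 3j(2 4 6; 2 -3 1)² = 1/1287, sgn -1
B: Δ = 0!·4!·8!/13! = 1/6435; Racah Σ t=0..0: t=0:+1/30240 = 1/30240; ⇒ 3j(2 4 6; 1 3 -4)² = 16/429, sgn +1
I_A²/I_B² = (1/1287)/(16/429) = 1/48

1/48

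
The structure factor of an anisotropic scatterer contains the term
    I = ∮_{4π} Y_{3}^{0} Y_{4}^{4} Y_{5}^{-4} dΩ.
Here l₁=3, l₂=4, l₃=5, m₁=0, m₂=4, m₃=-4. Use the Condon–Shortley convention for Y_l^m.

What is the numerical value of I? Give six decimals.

m-sum 0 ✓  L=12 even ✓  1≤5≤7 ✓
Π(2lᵢ+1) = 7×9×11 = 693
triangle coeff Δ(3,4,5) = 1/180180
Σ_t [0,2]: t=0:+1/576 t=1:−1/144 t=2:+1/576 = -1/288
(3j)²=20/1001 [(3 4 5; 0 0 0)], sign=+1
Σ_t [2,2]: t=2:+1/8640 = 1/8640
(3j)²=28/715 [(3 4 5; 0 4 -4)], sign=-1
⇒ 4πI² = 1008/1859
I = (-1)√(1008/1859/(4π)) = -0.20772350

-0.207724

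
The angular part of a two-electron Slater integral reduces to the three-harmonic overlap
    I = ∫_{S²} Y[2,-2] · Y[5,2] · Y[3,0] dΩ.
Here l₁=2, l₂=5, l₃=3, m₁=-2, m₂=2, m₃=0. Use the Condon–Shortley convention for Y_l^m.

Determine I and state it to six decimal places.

0.141758

Rules hold: Σm=0, L=10 even, 3≤3≤7.
N = 5·11·7 = 385
Δ = 4!·0!·6!/11! = 1/2310
Racah Σ t=2..2: t=2:+1/144 = 1/144
⇒ 3j(2 5 3; 0 0 0)² = 10/231, sgn -1
Racah Σ t=4..4: t=4:+1/864 = 1/864
⇒ 3j(2 5 3; -2 2 0)² = 1/66, sgn -1
4πI² = N·(3j₀)²·(3jₘ)² = 25/99
I = +1·√(0.252525/4π) = 0.14175797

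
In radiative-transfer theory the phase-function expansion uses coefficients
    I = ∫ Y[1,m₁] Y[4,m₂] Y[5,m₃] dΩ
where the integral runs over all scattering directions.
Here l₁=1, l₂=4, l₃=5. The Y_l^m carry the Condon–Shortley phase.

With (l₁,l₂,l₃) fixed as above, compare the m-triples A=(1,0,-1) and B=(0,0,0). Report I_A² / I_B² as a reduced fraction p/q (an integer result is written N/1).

3/5

l's match ⇒ only the (l;m) 3-j factors differ between A and B.
A: triangle coeff Δ(1,4,5) = 1/495; Σ_t [0,0]: t=0:+1/1152 = 1/1152; (3j)²=1/33 [(1 4 5; 1 0 -1)], sign=+1
B: triangle coeff Δ(1,4,5) = 1/495; Σ_t [0,0]: t=0:+1/576 = 1/576; (3j)²=5/99 [(1 4 5; 0 0 0)], sign=-1
I_A²/I_B² = (1/33)/(5/99) = 3/5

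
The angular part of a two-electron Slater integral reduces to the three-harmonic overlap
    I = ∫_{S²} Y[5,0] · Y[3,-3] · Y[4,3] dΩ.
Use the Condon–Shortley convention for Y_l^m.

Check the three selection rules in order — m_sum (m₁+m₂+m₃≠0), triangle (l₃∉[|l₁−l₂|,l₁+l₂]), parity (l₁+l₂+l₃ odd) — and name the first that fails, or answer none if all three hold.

azimuthal sum: 0 − 3 + 3 = 0  ✓
2 ≤ 4 ≤ 8 (triangle on l)  ✓
L = 5 + 3 + 4 = 12 (even)  ✓

none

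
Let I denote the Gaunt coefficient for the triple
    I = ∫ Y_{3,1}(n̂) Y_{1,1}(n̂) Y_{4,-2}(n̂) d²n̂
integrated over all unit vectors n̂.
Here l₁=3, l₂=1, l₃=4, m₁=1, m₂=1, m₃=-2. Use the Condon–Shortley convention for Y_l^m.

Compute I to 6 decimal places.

m-sum 0 ✓  L=8 even ✓  2≤4≤4 ✓
Π(2lᵢ+1) = 7×3×9 = 189
triangle coeff Δ(3,1,4) = 1/252
Σ_t [0,0]: t=0:+1/36 = 1/36
(3j)²=4/63 [(3 1 4; 0 0 0)], sign=+1
Σ_t [0,0]: t=0:+1/96 = 1/96
(3j)²=5/84 [(3 1 4; 1 1 -2)], sign=+1
⇒ 4πI² = 5/7
I = (+1)√(5/7/(4π)) = 0.23841361

0.238414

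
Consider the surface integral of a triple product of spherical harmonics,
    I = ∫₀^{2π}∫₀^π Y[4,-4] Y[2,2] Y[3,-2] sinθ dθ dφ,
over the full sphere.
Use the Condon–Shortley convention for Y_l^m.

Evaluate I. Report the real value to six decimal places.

m-sum = -4 + 2 − 2 = -4 ≠ 0 ⇒ I = 0

0.000000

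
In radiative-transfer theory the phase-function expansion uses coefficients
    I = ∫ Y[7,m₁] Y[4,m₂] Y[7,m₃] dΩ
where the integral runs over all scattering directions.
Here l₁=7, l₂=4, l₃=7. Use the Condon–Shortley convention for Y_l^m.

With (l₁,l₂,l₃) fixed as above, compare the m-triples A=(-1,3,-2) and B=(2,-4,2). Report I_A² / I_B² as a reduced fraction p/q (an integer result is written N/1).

1/27

Shared (l₁,l₂,l₃)=(7,4,7): N and (l;000)² cancel in I_A²/I_B².
A: Δ = 4!·10!·4!/19! = 1/58198140; Racah Σ t=3..4: t=3:−1/2073600 t=4:+1/2488320 = -1/12441600; ⇒ 3j(7 4 7; -1 3 -2)² = 98/138567, sgn +1
B: Δ = 4!·10!·4!/19! = 1/58198140; Racah Σ t=0..0: t=0:+1/8294400 = 1/8294400; ⇒ 3j(7 4 7; 2 -4 2)² = 882/46189, sgn -1
I_A²/I_B² = (98/138567)/(882/46189) = 1/27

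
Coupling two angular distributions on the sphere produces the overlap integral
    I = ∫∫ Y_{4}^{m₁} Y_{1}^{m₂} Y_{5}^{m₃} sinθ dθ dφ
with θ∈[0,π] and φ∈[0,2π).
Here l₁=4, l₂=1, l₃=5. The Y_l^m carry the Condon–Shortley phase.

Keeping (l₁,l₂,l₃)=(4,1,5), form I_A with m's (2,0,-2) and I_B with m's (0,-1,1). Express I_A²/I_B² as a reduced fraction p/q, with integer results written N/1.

Shared (l₁,l₂,l₃)=(4,1,5): N and (l;000)² cancel in I_A²/I_B².
A: Δ = 0!·8!·2!/11! = 1/495; Racah Σ t=0..0: t=0:+1/1440 = 1/1440; ⇒ 3j(4 1 5; 2 0 -2)² = 7/165, sgn -1
B: Δ = 0!·8!·2!/11! = 1/495; Racah Σ t=0..0: t=0:+1/1152 = 1/1152; ⇒ 3j(4 1 5; 0 -1 1)² = 1/33, sgn +1
I_A²/I_B² = (7/165)/(1/33) = 7/5

7/5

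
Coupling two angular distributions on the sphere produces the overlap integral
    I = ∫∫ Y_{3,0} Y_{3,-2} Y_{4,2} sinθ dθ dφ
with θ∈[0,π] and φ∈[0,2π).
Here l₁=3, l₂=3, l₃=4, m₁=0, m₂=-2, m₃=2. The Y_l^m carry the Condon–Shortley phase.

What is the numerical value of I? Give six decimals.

-0.044418

Rules hold: Σm=0, L=10 even, 0≤4≤6.
N = 7·7·9 = 441
Δ = 2!·4!·4!/11! = 1/34650
Racah Σ t=0..2: t=0:+1/72 t=1:−1/16 t=2:+1/72 = -5/144
⇒ 3j(3 3 4; 0 0 0)² = 2/77, sgn -1
Racah Σ t=0..1: t=0:+1/72 t=1:−1/96 = 1/288
⇒ 3j(3 3 4; 0 -2 2)² = 1/462, sgn +1
4πI² = N·(3j₀)²·(3jₘ)² = 3/121
I = -1·√(0.0247934/4π) = -0.04441841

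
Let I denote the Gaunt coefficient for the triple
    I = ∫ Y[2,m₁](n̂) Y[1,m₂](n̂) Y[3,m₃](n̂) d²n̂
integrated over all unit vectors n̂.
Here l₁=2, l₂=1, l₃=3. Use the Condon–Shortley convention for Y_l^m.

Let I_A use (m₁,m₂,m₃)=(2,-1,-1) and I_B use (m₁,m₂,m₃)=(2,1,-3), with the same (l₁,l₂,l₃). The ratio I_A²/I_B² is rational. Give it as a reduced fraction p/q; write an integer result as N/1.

1/15

Same 2,1,3: normalisation and zero-m 3j drop out of the ratio.
A: Δ: 0! 4! 2! / 7! → 1/105; sum: t=0:+1/48 = 1/48; 3j²(2 1 3; 2 -1 -1) = Δ·Π!·Σ² = 1/105  (sign +1)
B: Δ: 0! 4! 2! / 7! → 1/105; sum: t=0:+1/48 = 1/48; 3j²(2 1 3; 2 1 -3) = Δ·Π!·Σ² = 1/7  (sign +1)
I_A²/I_B² = (1/105)/(1/7) = 1/15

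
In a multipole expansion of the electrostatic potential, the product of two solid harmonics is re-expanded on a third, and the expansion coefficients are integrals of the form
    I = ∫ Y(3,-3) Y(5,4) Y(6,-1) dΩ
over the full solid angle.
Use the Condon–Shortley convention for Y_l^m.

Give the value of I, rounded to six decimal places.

0.072068

Checks pass: Σm=0; 14 even; l₃=6∈[2,8].
(2·3+1)(2·5+1)(2·6+1) = 1001
Δ: 2! 4! 8! / 15! → 1/675675
sum: t=0:+1/8640 t=1:−1/2304 t=2:+1/8640 = -7/34560
3j²(3 5 6; 0 0 0) = Δ·Π!·Σ² = 7/429  (sign -1)
sum: t=2:+1/241920 = 1/241920
3j²(3 5 6; -3 4 -1) = Δ·Π!·Σ² = 4/1001  (sign -1)
combine: 4πI² = 1001·7/429·4/1001 = 28/429
take √, sign +1: I = 0.07206849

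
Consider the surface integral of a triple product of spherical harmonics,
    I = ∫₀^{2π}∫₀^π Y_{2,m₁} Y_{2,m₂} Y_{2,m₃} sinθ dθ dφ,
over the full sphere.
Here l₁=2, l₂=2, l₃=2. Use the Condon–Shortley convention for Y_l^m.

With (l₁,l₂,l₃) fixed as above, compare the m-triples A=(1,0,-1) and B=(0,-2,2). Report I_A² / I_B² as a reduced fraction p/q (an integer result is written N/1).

1/4

Shared (l₁,l₂,l₃)=(2,2,2): N and (l;000)² cancel in I_A²/I_B².
A: Δ = 2!·2!·2!/7! = 1/630; Racah Σ t=0..1: t=0:+1/4 t=1:−1/2 = -1/4; ⇒ 3j(2 2 2; 1 0 -1)² = 1/70, sgn +1
B: Δ = 2!·2!·2!/7! = 1/630; Racah Σ t=0..0: t=0:+1/8 = 1/8; ⇒ 3j(2 2 2; 0 -2 2)² = 2/35, sgn +1
I_A²/I_B² = (1/70)/(2/35) = 1/4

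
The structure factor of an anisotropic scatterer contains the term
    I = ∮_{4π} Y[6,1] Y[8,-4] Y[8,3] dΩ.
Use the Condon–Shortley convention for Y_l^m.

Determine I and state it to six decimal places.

Rules hold: Σm=0, L=22 even, 2≤8≤14.
N = 13·17·17 = 3757
Δ = 6!·6!·10!/23! = 1/13742520792
Racah Σ t=0..6: t=0:+1/41803776000 t=1:−1/435456000 t=2:+1/39813120 t=3:−1/18662400 t=4:+1/39813120 t=5:−1/435456000 t=6:+1/41803776000 = -11/1393459200
⇒ 3j(6 8 8; 0 0 0)² = 600/96577, sgn -1
Racah Σ t=0..4: t=0:+1/1492992000 t=1:−1/174182400 t=2:+1/139345920 t=3:−1/627056640 t=4:+1/20901888000 = 1/1791590400
⇒ 3j(6 8 8; 1 -4 3)² = 875/1158924, sgn -1
4πI² = N·(3j₀)²·(3jₘ)² = 43750/2482597
I = +1·√(0.0176227/4π) = 0.03744820

0.037448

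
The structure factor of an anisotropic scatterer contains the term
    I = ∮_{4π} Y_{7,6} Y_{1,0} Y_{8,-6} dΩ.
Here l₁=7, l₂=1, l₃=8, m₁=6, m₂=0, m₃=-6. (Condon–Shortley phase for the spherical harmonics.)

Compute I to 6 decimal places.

m-sum 0 ✓  L=16 even ✓  6≤8≤8 ✓
Π(2lᵢ+1) = 15×3×17 = 765
triangle coeff Δ(7,1,8) = 1/2040
Σ_t [0,0]: t=0:+1/25401600 = 1/25401600
(3j)²=8/255 [(7 1 8; 0 0 0)], sign=+1
Σ_t [0,0]: t=0:+1/6227020800 = 1/6227020800
(3j)²=7/510 [(7 1 8; 6 0 -6)], sign=+1
⇒ 4πI² = 28/85
I = (+1)√(28/85/(4π)) = 0.16190663

0.161907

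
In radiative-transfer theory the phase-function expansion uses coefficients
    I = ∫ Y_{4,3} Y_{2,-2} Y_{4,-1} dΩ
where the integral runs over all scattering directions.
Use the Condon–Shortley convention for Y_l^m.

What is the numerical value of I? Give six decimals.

0.159270

Checks pass: Σm=0; 10 even; l₃=4∈[2,6].
(2·4+1)(2·2+1)(2·4+1) = 405
Δ: 2! 6! 2! / 11! → 1/13860
sum: t=0:+1/192 t=1:−1/36 t=2:+1/192 = -5/288
3j²(4 2 4; 0 0 0) = Δ·Π!·Σ² = 20/693  (sign -1)
sum: t=0:+1/480 = 1/480
3j²(4 2 4; 3 -2 -1) = Δ·Π!·Σ² = 3/110  (sign -1)
combine: 4πI² = 405·20/693·3/110 = 270/847
take √, sign +1: I = 0.15927046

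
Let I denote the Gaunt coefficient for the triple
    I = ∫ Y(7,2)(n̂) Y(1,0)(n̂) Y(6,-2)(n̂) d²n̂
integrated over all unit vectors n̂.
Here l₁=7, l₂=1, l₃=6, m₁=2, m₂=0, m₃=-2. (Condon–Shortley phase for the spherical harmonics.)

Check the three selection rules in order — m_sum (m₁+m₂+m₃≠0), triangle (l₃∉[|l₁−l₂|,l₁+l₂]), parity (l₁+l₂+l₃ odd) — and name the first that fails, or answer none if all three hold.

Σmᵢ = 0  ✓
l₃∈[|l₁−l₂|,l₁+l₂]=[6,8], have l₃=6  ✓
Σlᵢ = 14 ⇒ even  ✓

none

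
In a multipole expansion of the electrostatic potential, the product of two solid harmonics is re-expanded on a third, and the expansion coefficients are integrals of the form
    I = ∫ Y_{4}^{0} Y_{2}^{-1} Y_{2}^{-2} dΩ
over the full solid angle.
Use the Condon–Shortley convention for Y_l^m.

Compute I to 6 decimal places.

0.000000

Σmᵢ = -3 ≠ 0, so the φ-integral vanishes; I = 0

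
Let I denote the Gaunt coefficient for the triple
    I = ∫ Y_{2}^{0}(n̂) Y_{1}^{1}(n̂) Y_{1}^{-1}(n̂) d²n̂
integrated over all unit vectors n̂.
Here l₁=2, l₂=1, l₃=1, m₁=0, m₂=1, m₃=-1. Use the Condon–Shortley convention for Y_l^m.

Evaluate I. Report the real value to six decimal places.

0.126157

Rules hold: Σm=0, L=4 even, 1≤1≤3.
N = 5·3·3 = 45
Δ = 2!·2!·0!/5! = 1/30
Racah Σ t=1..1: t=1:−1/1 = -1/1
⇒ 3j(2 1 1; 0 0 0)² = 2/15, sgn +1
Racah Σ t=2..2: t=2:+1/4 = 1/4
⇒ 3j(2 1 1; 0 1 -1)² = 1/30, sgn +1
4πI² = N·(3j₀)²·(3jₘ)² = 1/5
I = +1·√(0.2/4π) = 0.12615663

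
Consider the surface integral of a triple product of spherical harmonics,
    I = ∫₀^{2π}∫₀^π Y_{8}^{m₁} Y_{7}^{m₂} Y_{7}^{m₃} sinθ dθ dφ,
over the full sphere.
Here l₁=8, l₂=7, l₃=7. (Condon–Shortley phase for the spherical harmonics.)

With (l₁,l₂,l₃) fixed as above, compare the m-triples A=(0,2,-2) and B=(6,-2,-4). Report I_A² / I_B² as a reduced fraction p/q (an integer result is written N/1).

l's match ⇒ only the (l;m) 3-j factors differ between A and B.
A: triangle coeff Δ(8,7,7) = 1/22086194130; Σ_t [3,8]: t=3:−1/373248000 t=4:+1/39813120 t=5:−1/24883200 t=6:+1/74649600 t=7:−1/1219276800 t=8:+1/195084288000 = -121/23410114560; (3j)²=15125/4056234 [(8 7 7; 0 2 -2)], sign=+1
B: triangle coeff Δ(8,7,7) = 1/22086194130; Σ_t [0,2]: t=0:+1/6967296000 t=1:−1/1219276800 t=2:+1/2090188800 = -29/146313216000; (3j)²=841/260015 [(8 7 7; 6 -2 -4)], sign=+1
I_A²/I_B² = (15125/4056234)/(841/260015) = 75625/65598

75625/65598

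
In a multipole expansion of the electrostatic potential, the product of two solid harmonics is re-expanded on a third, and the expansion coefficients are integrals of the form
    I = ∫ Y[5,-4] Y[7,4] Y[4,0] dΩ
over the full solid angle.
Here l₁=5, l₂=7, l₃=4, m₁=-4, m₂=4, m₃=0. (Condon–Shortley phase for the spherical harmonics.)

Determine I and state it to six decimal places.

m-sum 0 ✓  L=16 even ✓  2≤4≤12 ✓
Π(2lᵢ+1) = 11×15×9 = 1485
triangle coeff Δ(5,7,4) = 1/6126120
Σ_t [3,5]: t=3:−1/69120 t=4:+1/20736 t=5:−1/69120 = 1/51840
(3j)²=280/21879 [(5 7 4; 0 0 0)], sign=+1
Σ_t [7,8]: t=7:−1/483840 t=8:+1/1451520 = -1/725760
(3j)²=24/1547 [(5 7 4; -4 4 0)], sign=-1
⇒ 4πI² = 14400/48841
I = (-1)√(14400/48841/(4π)) = -0.15317364

-0.153174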